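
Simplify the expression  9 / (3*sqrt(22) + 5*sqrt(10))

Multiply numerator and denominator by -3*sqrt(22) + 5*sqrt(10).
Denominator becomes 52; numerator becomes -27*sqrt(22) + 45*sqrt(10).

(-27*sqrt(22) + 45*sqrt(10))/52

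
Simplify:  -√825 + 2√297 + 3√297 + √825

√825 = 5*√33; 2√297 = 6*√33; 3√297 = 9*√33; √825 = 5*√33
Combine: (-5 + 6 + 9 + 5)·√33 = 15*√33

15*√33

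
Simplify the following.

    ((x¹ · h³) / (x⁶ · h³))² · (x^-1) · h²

h²/x^11

Inside the bracket: (x^-5)
Raise to the power 2: (x^-10)
Multiply by (x^-1) · h²: add exponents.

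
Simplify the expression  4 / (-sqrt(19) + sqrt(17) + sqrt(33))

(-124*sqrt(19) + 12*sqrt(33) + 140*sqrt(17) + 8*sqrt(10659))/1283

Group as (sqrt(17) + sqrt(33)) - sqrt(19); multiply by (sqrt(17) + sqrt(33)) + sqrt(19), then rationalise the remaining surd.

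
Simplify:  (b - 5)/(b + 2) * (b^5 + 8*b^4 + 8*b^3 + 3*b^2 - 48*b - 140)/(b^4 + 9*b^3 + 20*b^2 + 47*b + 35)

Factor: b^5 + 8*b^4 + 8*b^3 + 3*b^2 - 48*b - 140 = (b + 7)*(b + 2)*(b - 2)*(b^2 + b + 5);  b^4 + 9*b^3 + 20*b^2 + 47*b + 35 = (b + 1)*(b + 7)*(b^2 + b + 5)
Cancel the common factors (b^2 + b + 5), (b + 2), (b + 7).

(b^2 - 7*b + 10)/(b + 1)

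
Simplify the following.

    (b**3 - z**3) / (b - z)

Apply the difference-of-cubes factorisation and cancel (b - z).

b**2 + b*z + z**2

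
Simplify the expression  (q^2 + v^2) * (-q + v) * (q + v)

-q^4 + v^4

(v+q)(v-q) = -q^2 + v^2; continue pairing.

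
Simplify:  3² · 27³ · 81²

3^19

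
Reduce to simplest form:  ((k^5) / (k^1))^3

k^12

Inside the bracket: k^4
Raise to the power 3: k^12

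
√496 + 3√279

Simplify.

√496 = 4*√31; 3√279 = 9*√31
Combine: (4 + 9)·√31 = 13*√31

13*√31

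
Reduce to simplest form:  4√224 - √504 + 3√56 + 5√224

36*√14

4√224 = 16*√14; √504 = 6*√14; 3√56 = 6*√14; 5√224 = 20*√14
Combine: (16 - 6 + 6 + 20)·√14 = 36*√14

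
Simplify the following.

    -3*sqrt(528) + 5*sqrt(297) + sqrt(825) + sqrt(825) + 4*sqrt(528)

3*sqrt(528) = 12*sqrt(33); 5*sqrt(297) = 15*sqrt(33); sqrt(825) = 5*sqrt(33); sqrt(825) = 5*sqrt(33); 4*sqrt(528) = 16*sqrt(33)
Combine: (-12 + 15 + 5 + 5 + 16)·sqrt(33) = 29*sqrt(33)

29*sqrt(33)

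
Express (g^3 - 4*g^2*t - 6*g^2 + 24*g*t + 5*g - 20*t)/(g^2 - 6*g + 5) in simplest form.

Factor: g^3 - 4*g^2*t - 6*g^2 + 24*g*t + 5*g - 20*t = (g - 1)*(g - 5)*(g - 4*t);  g^2 - 6*g + 5 = (g - 1)*(g - 5)
Cancel the common factors (g - 5), (g - 1).

g - 4*t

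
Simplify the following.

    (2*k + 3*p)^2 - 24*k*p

After expansion: 4*k^2 - 12*k*p + 9*p^2 — a perfect-square trinomial.

(2*k - 3*p)^2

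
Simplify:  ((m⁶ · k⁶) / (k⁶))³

Inside the bracket: m⁶
Raise to the power 3: m^18

m^18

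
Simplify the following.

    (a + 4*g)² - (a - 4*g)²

16*a*g

Binomially expand both and collect terms in a, (4*g).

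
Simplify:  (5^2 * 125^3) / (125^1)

5^2 = 5^2; 125^3 = 5^9; 125^1 = 5^3
Combine exponents: 5^8

5^8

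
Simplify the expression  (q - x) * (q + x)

Pair the conjugate factors: (q+x)(q-x) = q^2 - x^2.

q^2 - x^2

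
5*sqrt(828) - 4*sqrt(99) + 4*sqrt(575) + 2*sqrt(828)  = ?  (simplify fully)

-12*sqrt(11) + 62*sqrt(23)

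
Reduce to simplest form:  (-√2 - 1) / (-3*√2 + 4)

(7*√2 + 10)/2

Multiply numerator and denominator by 4 + 3*√2.
Denominator becomes -2; numerator becomes -10 - 7*√2.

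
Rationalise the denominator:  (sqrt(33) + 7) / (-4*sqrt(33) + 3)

(-31*sqrt(33) - 153)/519

Multiply numerator and denominator by 3 + 4*sqrt(33).
Denominator becomes -519; numerator becomes 153 + 31*sqrt(33).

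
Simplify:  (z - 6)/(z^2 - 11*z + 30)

1/(z - 5)

Factor: z^2 - 11*z + 30 = (z - 5)*(z - 6)
Cancel the common factor (z - 6).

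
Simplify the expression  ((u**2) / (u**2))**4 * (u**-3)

u**(-3)

Inside the bracket: 1
Raise to the power 4: 1
Multiply by (u**-3): add exponents.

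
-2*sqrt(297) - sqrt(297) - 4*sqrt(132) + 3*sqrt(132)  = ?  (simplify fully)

2*sqrt(297) = 6*sqrt(33); sqrt(297) = 3*sqrt(33); 4*sqrt(132) = 8*sqrt(33); 3*sqrt(132) = 6*sqrt(33)
Combine: (-6 - 3 - 8 + 6)·sqrt(33) = -11*sqrt(33)

-11*sqrt(33)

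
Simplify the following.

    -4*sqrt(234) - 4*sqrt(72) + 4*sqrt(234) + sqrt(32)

-20*sqrt(2)

4*sqrt(234) = 12*sqrt(26); 4*sqrt(72) = 24*sqrt(2); 4*sqrt(234) = 12*sqrt(26); sqrt(32) = 4*sqrt(2)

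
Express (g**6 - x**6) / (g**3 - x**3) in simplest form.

g**3 + x**3

Factor g**6 - x**6 and cancel (g**3 - x**3).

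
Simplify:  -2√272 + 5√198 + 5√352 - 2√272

-16*√17 + 35*√22

2√272 = 8*√17; 5√198 = 15*√22; 5√352 = 20*√22; 2√272 = 8*√17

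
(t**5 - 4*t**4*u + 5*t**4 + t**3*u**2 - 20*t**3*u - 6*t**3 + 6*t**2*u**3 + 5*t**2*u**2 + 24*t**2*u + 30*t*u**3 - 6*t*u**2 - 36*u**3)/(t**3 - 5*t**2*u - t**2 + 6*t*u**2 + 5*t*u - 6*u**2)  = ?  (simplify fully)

t**2 + t*u + 6*t + 6*u

Factor: t**5 - 4*t**4*u + 5*t**4 + t**3*u**2 - 20*t**3*u - 6*t**3 + 6*t**2*u**3 + 5*t**2*u**2 + 24*t**2*u + 30*t*u**3 - 6*t*u**2 - 36*u**3 = (t - 3*u)*(t - 2*u)*(t + u)*(t - 1)*(t + 6);  t**3 - 5*t**2*u - t**2 + 6*t*u**2 + 5*t*u - 6*u**2 = (t - 2*u)*(t - 3*u)*(t - 1)
Cancel the common factors (t - 1), (t - 3*u), (t - 2*u).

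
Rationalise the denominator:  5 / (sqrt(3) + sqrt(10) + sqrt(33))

Group as (sqrt(10) + sqrt(33)) + sqrt(3); multiply by (sqrt(10) + sqrt(33)) - sqrt(3), then rationalise the remaining surd.

(-13*sqrt(10) - 20*sqrt(3) + 3*sqrt(110) + 10*sqrt(33))/28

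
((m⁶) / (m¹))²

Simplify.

Inside the bracket: m⁵
Raise to the power 2: m^10

m^10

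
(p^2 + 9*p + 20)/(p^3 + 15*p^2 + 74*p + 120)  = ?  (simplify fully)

1/(p + 6)

Factor: p^2 + 9*p + 20 = (p + 4)*(p + 5);  p^3 + 15*p^2 + 74*p + 120 = (p + 5)*(p + 4)*(p + 6)
Cancel the common factors (p + 5), (p + 4).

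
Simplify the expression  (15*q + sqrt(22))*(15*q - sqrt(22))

225*q^2 - 22

Difference of squares with P = 15*q, Q = sqrt(22).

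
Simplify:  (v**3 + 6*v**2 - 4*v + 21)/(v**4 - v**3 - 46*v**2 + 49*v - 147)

Factor: v**3 + 6*v**2 - 4*v + 21 = (v**2 - v + 3)*(v + 7);  v**4 - v**3 - 46*v**2 + 49*v - 147 = (v - 7)*(v + 7)*(v**2 - v + 3)
Cancel the common factors (v**2 - v + 3), (v + 7).

1/(v - 7)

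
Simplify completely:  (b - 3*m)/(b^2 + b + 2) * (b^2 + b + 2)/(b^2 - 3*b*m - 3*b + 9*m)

Factor: b^2 - 3*b*m - 3*b + 9*m = (b - 3*m)*(b - 3)
Cancel the common factors (b^2 + b + 2), (b - 3*m).

1/(b - 3)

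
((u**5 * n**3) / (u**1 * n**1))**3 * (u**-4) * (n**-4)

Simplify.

Inside the bracket: u**4 * n**2
Raise to the power 3: u**12 * n**6
Multiply by (u**-4) * (n**-4): add exponents.

n**2*u**8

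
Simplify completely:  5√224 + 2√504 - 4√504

5√224 = 20*√14; 2√504 = 12*√14; 4√504 = 24*√14
Combine: (20 + 12 - 24)·√14 = 8*√14

8*√14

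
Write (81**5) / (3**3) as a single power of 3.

3**17

81**5 = 3**20; 3**3 = 3**3
Combine exponents: 3**17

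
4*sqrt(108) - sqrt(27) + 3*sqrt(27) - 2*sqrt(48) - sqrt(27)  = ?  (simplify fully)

19*sqrt(3)

4*sqrt(108) = 24*sqrt(3); sqrt(27) = 3*sqrt(3); 3*sqrt(27) = 9*sqrt(3); 2*sqrt(48) = 8*sqrt(3); sqrt(27) = 3*sqrt(3)
Combine: (24 - 3 + 9 - 8 - 3)·sqrt(3) = 19*sqrt(3)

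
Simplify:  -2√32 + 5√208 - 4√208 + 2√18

2√32 = 8*√2; 5√208 = 20*√13; 4√208 = 16*√13; 2√18 = 6*√2

-2*√2 + 4*√13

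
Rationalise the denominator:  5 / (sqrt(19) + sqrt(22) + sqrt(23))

(-5*sqrt(9614) + 45*sqrt(23) + 50*sqrt(22) + 65*sqrt(19))/674

Group as (sqrt(19) + sqrt(22)) + sqrt(23); multiply by (sqrt(19) + sqrt(22)) - sqrt(23), then rationalise the remaining surd.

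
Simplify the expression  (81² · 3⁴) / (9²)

81² = 3^8; 3⁴ = 3^4; 9² = 3^4
Combine exponents: 3^8

3^8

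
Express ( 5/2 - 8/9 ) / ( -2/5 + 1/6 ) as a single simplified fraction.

-145/21

Numerator: 5/2 - 8/9 = 29/18
Denominator: -2/5 + 1/6 = -7/30
Divide: (29/18) · (-30/7) = -145/21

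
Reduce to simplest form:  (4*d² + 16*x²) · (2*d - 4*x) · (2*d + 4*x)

16*d⁴ - 256*x⁴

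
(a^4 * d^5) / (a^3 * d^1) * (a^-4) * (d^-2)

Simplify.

Quotient: a^1 * d^4
Multiply by (a^-4) * (d^-2): add exponents.

d^2/a^3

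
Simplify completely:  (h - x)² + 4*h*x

(h + x)²

After expansion: h² + 2*h*x + x² — a perfect-square trinomial.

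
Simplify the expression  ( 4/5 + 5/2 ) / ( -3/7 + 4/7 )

Numerator: 4/5 + 5/2 = 33/10
Denominator: -3/7 + 4/7 = 1/7
Divide: (33/10) · (7) = 231/10

231/10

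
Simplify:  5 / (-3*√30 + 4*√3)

(-15*√30 - 20*√3)/222

Multiply numerator and denominator by 4*√3 + 3*√30.
Denominator becomes -222; numerator becomes 20*√3 + 15*√30.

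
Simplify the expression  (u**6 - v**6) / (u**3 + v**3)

u**3 - v**3

Factor u**6 - v**6 and cancel (u**3 + v**3).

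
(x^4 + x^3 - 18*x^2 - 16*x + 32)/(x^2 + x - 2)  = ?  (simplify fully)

Factor: x^4 + x^3 - 18*x^2 - 16*x + 32 = (x + 4)*(x - 1)*(x + 2)*(x - 4);  x^2 + x - 2 = (x - 1)*(x + 2)
Cancel the common factors (x - 1), (x + 2).

x^2 - 16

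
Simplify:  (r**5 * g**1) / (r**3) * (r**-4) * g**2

g**3/r**2

Quotient: r**2 * g**1
Multiply by (r**-4) * g**2: add exponents.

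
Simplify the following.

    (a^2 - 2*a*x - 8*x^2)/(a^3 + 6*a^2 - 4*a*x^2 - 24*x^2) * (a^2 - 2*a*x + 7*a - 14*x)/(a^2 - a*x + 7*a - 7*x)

Factor: a^2 - 2*a*x - 8*x^2 = (a - 4*x)*(a + 2*x);  a^3 + 6*a^2 - 4*a*x^2 - 24*x^2 = (a + 2*x)*(a - 2*x)*(a + 6);  a^2 - 2*a*x + 7*a - 14*x = (a - 2*x)*(a + 7);  a^2 - a*x + 7*a - 7*x = (a - x)*(a + 7)
Cancel the common factors (a - 2*x), (a + 2*x), (a + 7).

(-a + 4*x)/(-a^2 + a*x - 6*a + 6*x)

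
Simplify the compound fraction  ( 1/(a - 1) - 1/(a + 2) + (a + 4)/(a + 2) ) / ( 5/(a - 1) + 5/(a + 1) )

(a³ + 4*a² + 2*a - 1)/(10*a² + 20*a)

Numerator: 1/(a - 1) - 1/(a + 2) + (a + 4)/(a + 2) = (a² + 3*a - 1)/(a² + a - 2)
Denominator: 5/(a - 1) + 5/(a + 1) = 10*a/(a² - 1)
Divide: ((a² + 3*a - 1)/(a² + a - 2)) · ((a² - 1)/(10*a)) = (a³ + 4*a² + 2*a - 1)/(10*a² + 20*a)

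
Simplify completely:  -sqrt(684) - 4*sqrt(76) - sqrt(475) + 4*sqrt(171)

-7*sqrt(19)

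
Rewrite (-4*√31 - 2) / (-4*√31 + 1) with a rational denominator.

Multiply numerator and denominator by 1 + 4*√31.
Denominator becomes -495; numerator becomes -498 - 12*√31.

(4*√31 + 166)/165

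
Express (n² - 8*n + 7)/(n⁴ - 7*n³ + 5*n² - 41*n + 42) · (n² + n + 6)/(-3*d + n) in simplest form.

Factor: n² - 8*n + 7 = (n - 7)·(n - 1);  n⁴ - 7*n³ + 5*n² - 41*n + 42 = (n - 1)·(n² + n + 6)·(n - 7)
Cancel the common factors (n² + n + 6), (n - 7), (n - 1).

-1/(3*d - n)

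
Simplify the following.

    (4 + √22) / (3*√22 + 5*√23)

(-66 - 12*√22 + 20*√23 + 5*√506)/377

Multiply numerator and denominator by -5*√23 + 3*√22.
Denominator becomes -377; numerator becomes -5*√506 - 20*√23 + 12*√22 + 66.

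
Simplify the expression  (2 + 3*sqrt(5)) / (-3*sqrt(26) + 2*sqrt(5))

(-9*sqrt(130) - 6*sqrt(26) - 30 - 4*sqrt(5))/214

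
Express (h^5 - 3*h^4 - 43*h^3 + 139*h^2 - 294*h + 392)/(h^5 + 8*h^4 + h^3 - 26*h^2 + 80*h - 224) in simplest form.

Factor: h^5 - 3*h^4 - 43*h^3 + 139*h^2 - 294*h + 392 = (h - 2)*(h - 7)*(h + 7)*(h^2 - h + 4);  h^5 + 8*h^4 + h^3 - 26*h^2 + 80*h - 224 = (h^2 - h + 4)*(h + 4)*(h + 7)*(h - 2)
Cancel the common factors (h^2 - h + 4), (h + 7), (h - 2).

(h - 7)/(h + 4)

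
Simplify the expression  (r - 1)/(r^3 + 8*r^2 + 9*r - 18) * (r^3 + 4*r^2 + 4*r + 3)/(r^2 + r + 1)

Factor: r^3 + 8*r^2 + 9*r - 18 = (r + 3)*(r + 6)*(r - 1);  r^3 + 4*r^2 + 4*r + 3 = (r^2 + r + 1)*(r + 3)
Cancel the common factors (r^2 + r + 1), (r - 1), (r + 3).

1/(r + 6)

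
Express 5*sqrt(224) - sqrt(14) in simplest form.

19*sqrt(14)

5*sqrt(224) = 20*sqrt(14); sqrt(14) = sqrt(14)
Combine: (20 - 1)·sqrt(14) = 19*sqrt(14)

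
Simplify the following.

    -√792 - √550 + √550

√792 = 6*√22; √550 = 5*√22; √550 = 5*√22
Combine: (-6 - 5 + 5)·√22 = -6*√22

-6*√22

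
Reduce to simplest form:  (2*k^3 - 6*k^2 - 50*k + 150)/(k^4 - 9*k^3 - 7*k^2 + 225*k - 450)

2/(k - 6)

Factor: 2*k^3 - 6*k^2 - 50*k + 150 = 2*(k - 3)*(k + 5)*(k - 5);  k^4 - 9*k^3 - 7*k^2 + 225*k - 450 = (k - 5)*(k + 5)*(k - 3)*(k - 6)
Cancel the common factors (k - 3), (k + 5), (k - 5).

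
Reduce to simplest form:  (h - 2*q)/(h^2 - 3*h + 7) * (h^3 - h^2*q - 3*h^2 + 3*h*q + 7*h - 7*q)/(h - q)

Factor: h^3 - h^2*q - 3*h^2 + 3*h*q + 7*h - 7*q = (h - q)*(h^2 - 3*h + 7)
Cancel the common factors (h^2 - 3*h + 7), (h - q).

h - 2*q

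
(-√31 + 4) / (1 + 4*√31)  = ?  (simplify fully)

Multiply numerator and denominator by -4*√31 + 1.
Denominator becomes -495; numerator becomes -17*√31 + 128.

(-128 + 17*√31)/495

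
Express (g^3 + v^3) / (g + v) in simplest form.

g^3 + v^3 = (g + v)(g^2 - g*v + v^2).

g^2 - g*v + v^2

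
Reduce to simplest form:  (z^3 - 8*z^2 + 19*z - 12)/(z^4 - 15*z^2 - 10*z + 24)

Factor: z^3 - 8*z^2 + 19*z - 12 = (z - 1)*(z - 4)*(z - 3);  z^4 - 15*z^2 - 10*z + 24 = (z + 2)*(z - 1)*(z + 3)*(z - 4)
Cancel the common factors (z - 1), (z - 4).

(z - 3)/(z^2 + 5*z + 6)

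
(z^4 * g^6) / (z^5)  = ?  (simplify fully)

Quotient: (z^-1) * g^6

g^6/z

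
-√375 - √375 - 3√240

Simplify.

-22*√15

√375 = 5*√15; √375 = 5*√15; 3√240 = 12*√15
Combine: (-5 - 5 - 12)·√15 = -22*√15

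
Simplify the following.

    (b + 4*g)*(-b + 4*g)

-b^2 + 16*g^2

Difference of squares with P = 4*g, Q = b.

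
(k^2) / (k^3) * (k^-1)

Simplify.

k^(-2)

Quotient: (k^-1)
Multiply by (k^-1): add exponents.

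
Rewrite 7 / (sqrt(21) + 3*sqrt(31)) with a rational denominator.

Multiply numerator and denominator by -3*sqrt(31) + sqrt(21).
Denominator becomes -258; numerator becomes -21*sqrt(31) + 7*sqrt(21).

(-7*sqrt(21) + 21*sqrt(31))/258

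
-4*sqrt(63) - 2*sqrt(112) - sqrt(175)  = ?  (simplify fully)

-25*sqrt(7)

4*sqrt(63) = 12*sqrt(7); 2*sqrt(112) = 8*sqrt(7); sqrt(175) = 5*sqrt(7)
Combine: (-12 - 8 - 5)·sqrt(7) = -25*sqrt(7)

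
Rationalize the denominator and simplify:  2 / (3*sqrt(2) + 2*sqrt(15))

(-3*sqrt(2) + 2*sqrt(15))/21

Multiply numerator and denominator by -2*sqrt(15) + 3*sqrt(2).
Denominator becomes -42; numerator becomes -4*sqrt(15) + 6*sqrt(2).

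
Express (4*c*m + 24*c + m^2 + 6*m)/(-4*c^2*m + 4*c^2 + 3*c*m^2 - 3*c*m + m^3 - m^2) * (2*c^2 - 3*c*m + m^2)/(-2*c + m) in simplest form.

Factor: 4*c*m + 24*c + m^2 + 6*m = (4*c + m)*(m + 6);  -4*c^2*m + 4*c^2 + 3*c*m^2 - 3*c*m + m^3 - m^2 = (4*c + m)*(-c + m)*(m - 1);  2*c^2 - 3*c*m + m^2 = (-c + m)*(-2*c + m)
Cancel the common factors (4*c + m), (-c + m), (-2*c + m).

(m + 6)/(m - 1)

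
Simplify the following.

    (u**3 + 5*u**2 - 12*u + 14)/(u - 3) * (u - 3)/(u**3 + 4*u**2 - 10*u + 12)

(u + 7)/(u + 6)

Factor: u**3 + 5*u**2 - 12*u + 14 = (u + 7)*(u**2 - 2*u + 2);  u**3 + 4*u**2 - 10*u + 12 = (u + 6)*(u**2 - 2*u + 2)
Cancel the common factors (u**2 - 2*u + 2), (u - 3).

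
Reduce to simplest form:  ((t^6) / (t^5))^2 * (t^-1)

Inside the bracket: t^1
Raise to the power 2: t^2
Multiply by (t^-1): add exponents.

t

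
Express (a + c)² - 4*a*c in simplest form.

Expand the square and combine the 4*a*c term.

(a - c)²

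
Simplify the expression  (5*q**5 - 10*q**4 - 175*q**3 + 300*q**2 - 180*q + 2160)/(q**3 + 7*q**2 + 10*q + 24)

5*q**2 - 45*q + 90

Factor: 5*q**5 - 10*q**4 - 175*q**3 + 300*q**2 - 180*q + 2160 = 5*(q - 6)*(q - 3)*(q + 6)*(q**2 + q + 4);  q**3 + 7*q**2 + 10*q + 24 = (q**2 + q + 4)*(q + 6)
Cancel the common factors (q**2 + q + 4), (q + 6).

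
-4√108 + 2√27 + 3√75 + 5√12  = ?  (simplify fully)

4√108 = 24*√3; 2√27 = 6*√3; 3√75 = 15*√3; 5√12 = 10*√3
Combine: (-24 + 6 + 15 + 10)·√3 = 7*√3

7*√3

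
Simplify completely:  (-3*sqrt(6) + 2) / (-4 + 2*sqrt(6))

(-7 - 2*sqrt(6))/2

Multiply numerator and denominator by -2*sqrt(6) - 4.
Denominator becomes -8; numerator becomes 8*sqrt(6) + 28.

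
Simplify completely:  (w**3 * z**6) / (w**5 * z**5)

z/w**2

Quotient: (w**-2) * z**1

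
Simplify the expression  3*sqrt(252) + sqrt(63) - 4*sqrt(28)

13*sqrt(7)

3*sqrt(252) = 18*sqrt(7); sqrt(63) = 3*sqrt(7); 4*sqrt(28) = 8*sqrt(7)
Combine: (18 + 3 - 8)·sqrt(7) = 13*sqrt(7)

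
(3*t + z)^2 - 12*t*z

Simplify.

After expansion: 9*t^2 - 6*t*z + z^2 — a perfect-square trinomial.

(3*t - z)^2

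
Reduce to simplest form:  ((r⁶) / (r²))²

Inside the bracket: r⁴
Raise to the power 2: r⁸

r⁸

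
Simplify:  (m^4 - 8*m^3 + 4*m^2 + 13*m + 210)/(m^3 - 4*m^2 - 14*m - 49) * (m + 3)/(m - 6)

Factor: m^4 - 8*m^3 + 4*m^2 + 13*m + 210 = (m - 6)*(m^2 + 3*m + 7)*(m - 5);  m^3 - 4*m^2 - 14*m - 49 = (m^2 + 3*m + 7)*(m - 7)
Cancel the common factors (m^2 + 3*m + 7), (m - 6).

(m^2 - 2*m - 15)/(m - 7)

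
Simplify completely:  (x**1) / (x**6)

x**(-5)

Quotient: (x**-5)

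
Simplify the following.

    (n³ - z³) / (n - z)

n^3 - z^3 = (n - z)(n² + n*z + z²).

n² + n*z + z²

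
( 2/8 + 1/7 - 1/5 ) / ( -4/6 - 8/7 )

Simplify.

-81/760

Numerator: 2/8 + 1/7 - 1/5 = 27/140
Denominator: -4/6 - 8/7 = -38/21
Divide: (27/140) · (-21/38) = -81/760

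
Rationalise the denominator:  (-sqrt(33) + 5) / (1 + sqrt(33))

(-19 + 3*sqrt(33))/16

Multiply numerator and denominator by -sqrt(33) + 1.
Denominator becomes -32; numerator becomes -6*sqrt(33) + 38.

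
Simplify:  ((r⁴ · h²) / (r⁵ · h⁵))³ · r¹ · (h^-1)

Inside the bracket: (r^-1) · (h^-3)
Raise to the power 3: (r^-3) · (h^-9)
Multiply by r¹ · (h^-1): add exponents.

1/(h^10*r²)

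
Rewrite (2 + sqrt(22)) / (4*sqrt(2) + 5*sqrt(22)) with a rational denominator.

Multiply numerator and denominator by -4*sqrt(2) + 5*sqrt(22).
Denominator becomes 518; numerator becomes -8*sqrt(11) - 8*sqrt(2) + 10*sqrt(22) + 110.

(-4*sqrt(11) - 4*sqrt(2) + 5*sqrt(22) + 55)/259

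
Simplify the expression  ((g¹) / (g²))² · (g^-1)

Inside the bracket: (g^-1)
Raise to the power 2: (g^-2)
Multiply by (g^-1): add exponents.

g^(-3)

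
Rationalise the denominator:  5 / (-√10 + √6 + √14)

Group as (√6 + √14) - √10; multiply by (√6 + √14) + √10, then rationalise the remaining surd.

(-25*√10 + 5*√14 + 45*√6 + 10*√210)/118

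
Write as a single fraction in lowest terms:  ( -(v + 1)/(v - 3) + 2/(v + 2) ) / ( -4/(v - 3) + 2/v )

(v**3 + v**2 + 8*v)/(2*v**2 + 10*v + 12)

Numerator: -(v + 1)/(v - 3) + 2/(v + 2) = (-v**2 - v - 8)/(v**2 - v - 6)
Denominator: -4/(v - 3) + 2/v = (-2*v - 6)/(v**2 - 3*v)
Divide: ((-v**2 - v - 8)/(v**2 - v - 6)) · ((v**2 - 3*v)/(-2*v - 6)) = (v**3 + v**2 + 8*v)/(2*v**2 + 10*v + 12)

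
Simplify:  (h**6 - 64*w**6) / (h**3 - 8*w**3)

Difference of sixth powers: factor out (h**3 - 8*w**3).

h**3 + 8*w**3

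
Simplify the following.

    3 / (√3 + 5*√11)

(-3*√3 + 15*√11)/272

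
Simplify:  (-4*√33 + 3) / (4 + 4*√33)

Multiply numerator and denominator by -4*√33 + 4.
Denominator becomes -512; numerator becomes -28*√33 + 540.

(-135 + 7*√33)/128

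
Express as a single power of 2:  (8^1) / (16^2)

8^1 = 2^3; 16^2 = 2^8
Combine exponents: 2^(-5)

2^(-5)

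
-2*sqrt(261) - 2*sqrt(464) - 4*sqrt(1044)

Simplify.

2*sqrt(261) = 6*sqrt(29); 2*sqrt(464) = 8*sqrt(29); 4*sqrt(1044) = 24*sqrt(29)
Combine: (-6 - 8 - 24)·sqrt(29) = -38*sqrt(29)

-38*sqrt(29)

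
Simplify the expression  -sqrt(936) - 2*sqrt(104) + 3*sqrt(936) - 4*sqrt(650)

sqrt(936) = 6*sqrt(26); 2*sqrt(104) = 4*sqrt(26); 3*sqrt(936) = 18*sqrt(26); 4*sqrt(650) = 20*sqrt(26)
Combine: (-6 - 4 + 18 - 20)·sqrt(26) = -12*sqrt(26)

-12*sqrt(26)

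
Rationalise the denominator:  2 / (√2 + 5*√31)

Multiply numerator and denominator by -5*√31 + √2.
Denominator becomes -773; numerator becomes -10*√31 + 2*√2.

(-2*√2 + 10*√31)/773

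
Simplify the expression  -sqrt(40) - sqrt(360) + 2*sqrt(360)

4*sqrt(10)

sqrt(40) = 2*sqrt(10); sqrt(360) = 6*sqrt(10); 2*sqrt(360) = 12*sqrt(10)
Combine: (-2 - 6 + 12)·sqrt(10) = 4*sqrt(10)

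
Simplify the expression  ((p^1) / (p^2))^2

p^(-2)

Inside the bracket: (p^-1)
Raise to the power 2: (p^-2)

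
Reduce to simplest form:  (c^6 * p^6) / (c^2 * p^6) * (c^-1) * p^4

Quotient: c^4
Multiply by (c^-1) * p^4: add exponents.

c^3*p^4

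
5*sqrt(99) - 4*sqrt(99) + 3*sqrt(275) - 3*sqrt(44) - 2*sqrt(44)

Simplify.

5*sqrt(99) = 15*sqrt(11); 4*sqrt(99) = 12*sqrt(11); 3*sqrt(275) = 15*sqrt(11); 3*sqrt(44) = 6*sqrt(11); 2*sqrt(44) = 4*sqrt(11)
Combine: (15 - 12 + 15 - 6 - 4)·sqrt(11) = 8*sqrt(11)

8*sqrt(11)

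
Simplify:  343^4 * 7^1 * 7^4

7^17

343^4 = 7^12; 7^1 = 7^1; 7^4 = 7^4
Combine exponents: 7^17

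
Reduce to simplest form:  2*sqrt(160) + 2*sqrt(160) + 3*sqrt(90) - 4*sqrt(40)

17*sqrt(10)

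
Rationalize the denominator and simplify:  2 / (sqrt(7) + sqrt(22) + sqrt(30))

(-8*sqrt(1155) - 2*sqrt(30) + 30*sqrt(22) + 90*sqrt(7))/615

Group as (sqrt(7) + sqrt(22)) + sqrt(30); multiply by (sqrt(7) + sqrt(22)) - sqrt(30), then rationalise the remaining surd.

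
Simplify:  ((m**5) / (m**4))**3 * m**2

m**5

Inside the bracket: m**1
Raise to the power 3: m**3
Multiply by m**2: add exponents.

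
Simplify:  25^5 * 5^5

25^5 = 5^10; 5^5 = 5^5
Combine exponents: 5^15

5^15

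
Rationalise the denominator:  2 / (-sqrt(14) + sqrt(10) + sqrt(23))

(-38*sqrt(14) + 2*sqrt(23) + 54*sqrt(10) + 8*sqrt(805))/559

Group as (sqrt(10) + sqrt(23)) - sqrt(14); multiply by (sqrt(10) + sqrt(23)) + sqrt(14), then rationalise the remaining surd.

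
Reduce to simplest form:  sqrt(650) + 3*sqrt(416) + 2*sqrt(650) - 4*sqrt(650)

sqrt(650) = 5*sqrt(26); 3*sqrt(416) = 12*sqrt(26); 2*sqrt(650) = 10*sqrt(26); 4*sqrt(650) = 20*sqrt(26)
Combine: (5 + 12 + 10 - 20)·sqrt(26) = 7*sqrt(26)

7*sqrt(26)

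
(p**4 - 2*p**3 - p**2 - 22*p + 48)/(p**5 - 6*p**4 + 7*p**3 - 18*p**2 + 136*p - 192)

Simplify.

1/(p - 4)

Factor: p**4 - 2*p**3 - p**2 - 22*p + 48 = (p - 3)*(p - 2)*(p**2 + 3*p + 8);  p**5 - 6*p**4 + 7*p**3 - 18*p**2 + 136*p - 192 = (p**2 + 3*p + 8)*(p - 2)*(p - 4)*(p - 3)
Cancel the common factors (p**2 + 3*p + 8), (p - 2), (p - 3).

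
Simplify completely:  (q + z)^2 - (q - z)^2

4*q*z

Only the odd-power cross terms survive.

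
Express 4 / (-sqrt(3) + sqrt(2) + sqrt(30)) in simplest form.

Group as (sqrt(2) + sqrt(30)) - sqrt(3); multiply by (sqrt(2) + sqrt(30)) + sqrt(3), then rationalise the remaining surd.

(-124*sqrt(2) - 48*sqrt(5) + 116*sqrt(3) + 100*sqrt(30))/601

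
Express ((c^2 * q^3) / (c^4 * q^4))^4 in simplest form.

Inside the bracket: (c^-2) * (q^-1)
Raise to the power 4: (c^-8) * (q^-4)

1/(c^8*q^4)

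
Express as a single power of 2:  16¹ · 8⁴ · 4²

16¹ = 2^4; 8⁴ = 2^12; 4² = 2^4
Combine exponents: 2^20

2^20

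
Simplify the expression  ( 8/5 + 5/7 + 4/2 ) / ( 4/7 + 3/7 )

151/35

Numerator: 8/5 + 5/7 + 4/2 = 151/35
Denominator: 4/7 + 3/7 = 1
Divide: (151/35) · (1) = 151/35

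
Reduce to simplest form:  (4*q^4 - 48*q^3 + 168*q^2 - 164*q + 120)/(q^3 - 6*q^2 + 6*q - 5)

4*q - 24

Factor: 4*q^4 - 48*q^3 + 168*q^2 - 164*q + 120 = 4*(q^2 - q + 1)*(q - 6)*(q - 5);  q^3 - 6*q^2 + 6*q - 5 = (q^2 - q + 1)*(q - 5)
Cancel the common factors (q^2 - q + 1), (q - 5).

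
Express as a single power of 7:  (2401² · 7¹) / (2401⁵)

7^(-11)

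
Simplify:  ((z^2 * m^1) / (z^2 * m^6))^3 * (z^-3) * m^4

1/(m^11*z^3)

Inside the bracket: (m^-5)
Raise to the power 3: (m^-15)
Multiply by (z^-3) * m^4: add exponents.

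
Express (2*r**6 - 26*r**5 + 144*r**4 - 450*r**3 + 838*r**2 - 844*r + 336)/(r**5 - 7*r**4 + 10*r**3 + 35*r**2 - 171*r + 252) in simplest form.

Factor: 2*r**6 - 26*r**5 + 144*r**4 - 450*r**3 + 838*r**2 - 844*r + 336 = 2*(r - 3)*(r - 1)*(r**2 - 3*r + 7)*(r - 4)*(r - 2);  r**5 - 7*r**4 + 10*r**3 + 35*r**2 - 171*r + 252 = (r + 3)*(r**2 - 3*r + 7)*(r - 4)*(r - 3)
Cancel the common factors (r**2 - 3*r + 7), (r - 4), (r - 3).

(2*r**2 - 6*r + 4)/(r + 3)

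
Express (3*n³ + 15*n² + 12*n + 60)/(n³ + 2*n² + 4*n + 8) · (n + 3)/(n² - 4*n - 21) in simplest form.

(3*n + 15)/(n² - 5*n - 14)

Factor: 3*n³ + 15*n² + 12*n + 60 = 3·(n + 5)·(n² + 4);  n³ + 2*n² + 4*n + 8 = (n² + 4)·(n + 2);  n² - 4*n - 21 = (n + 3)·(n - 7)
Cancel the common factors (n² + 4), (n + 3).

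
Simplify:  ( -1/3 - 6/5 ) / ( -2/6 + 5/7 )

-161/40

Numerator: -1/3 - 6/5 = -23/15
Denominator: -2/6 + 5/7 = 8/21
Divide: (-23/15) · (21/8) = -161/40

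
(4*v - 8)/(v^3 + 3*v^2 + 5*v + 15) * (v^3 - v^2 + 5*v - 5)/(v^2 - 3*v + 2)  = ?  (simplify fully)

Factor: 4*v - 8 = 4*(v - 2);  v^3 + 3*v^2 + 5*v + 15 = (v + 3)*(v^2 + 5);  v^3 - v^2 + 5*v - 5 = (v - 1)*(v^2 + 5);  v^2 - 3*v + 2 = (v - 2)*(v - 1)
Cancel the common factors (v^2 + 5), (v - 1), (v - 2).

4/(v + 3)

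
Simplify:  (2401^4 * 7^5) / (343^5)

7^6

2401^4 = 7^16; 7^5 = 7^5; 343^5 = 7^15
Combine exponents: 7^6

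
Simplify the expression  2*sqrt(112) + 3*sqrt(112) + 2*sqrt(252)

2*sqrt(112) = 8*sqrt(7); 3*sqrt(112) = 12*sqrt(7); 2*sqrt(252) = 12*sqrt(7)
Combine: (8 + 12 + 12)·sqrt(7) = 32*sqrt(7)

32*sqrt(7)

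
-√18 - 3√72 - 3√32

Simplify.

√18 = 3*√2; 3√72 = 18*√2; 3√32 = 12*√2
Combine: (-3 - 18 - 12)·√2 = -33*√2

-33*√2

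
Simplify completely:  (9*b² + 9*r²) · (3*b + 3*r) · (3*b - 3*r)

81*b⁴ - 81*r⁴

((3*b)+(3*r))((3*b)-(3*r)) = 9*b² - 9*r²; continue pairing.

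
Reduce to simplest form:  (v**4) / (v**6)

Quotient: (v**-2)

v**(-2)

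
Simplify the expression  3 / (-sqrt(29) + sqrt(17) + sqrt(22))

(-15*sqrt(29) + 36*sqrt(22) + 51*sqrt(17) + 3*sqrt(10846))/698

Group as (sqrt(17) + sqrt(22)) - sqrt(29); multiply by (sqrt(17) + sqrt(22)) + sqrt(29), then rationalise the remaining surd.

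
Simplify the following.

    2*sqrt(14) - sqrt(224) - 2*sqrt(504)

2*sqrt(14) = 2*sqrt(14); sqrt(224) = 4*sqrt(14); 2*sqrt(504) = 12*sqrt(14)
Combine: (2 - 4 - 12)·sqrt(14) = -14*sqrt(14)

-14*sqrt(14)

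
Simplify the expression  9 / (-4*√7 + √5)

Multiply numerator and denominator by √5 + 4*√7.
Denominator becomes -107; numerator becomes 9*√5 + 36*√7.

(-36*√7 - 9*√5)/107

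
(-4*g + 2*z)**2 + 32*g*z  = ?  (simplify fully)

Expand the square and combine the 32*g*z term.

4*(2*g + z)**2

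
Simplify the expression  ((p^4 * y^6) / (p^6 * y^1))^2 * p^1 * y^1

y^11/p^3

Inside the bracket: (p^-2) * y^5
Raise to the power 2: (p^-4) * y^10
Multiply by p^1 * y^1: add exponents.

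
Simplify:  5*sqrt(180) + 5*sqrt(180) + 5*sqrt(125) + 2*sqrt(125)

5*sqrt(180) = 30*sqrt(5); 5*sqrt(180) = 30*sqrt(5); 5*sqrt(125) = 25*sqrt(5); 2*sqrt(125) = 10*sqrt(5)
Combine: (30 + 30 + 25 + 10)·sqrt(5) = 95*sqrt(5)

95*sqrt(5)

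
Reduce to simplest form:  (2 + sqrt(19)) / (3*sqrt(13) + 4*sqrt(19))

Multiply numerator and denominator by -3*sqrt(13) + 4*sqrt(19).
Denominator becomes 187; numerator becomes -3*sqrt(247) - 6*sqrt(13) + 8*sqrt(19) + 76.

(-3*sqrt(247) - 6*sqrt(13) + 8*sqrt(19) + 76)/187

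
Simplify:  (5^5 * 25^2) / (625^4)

5^(-7)

5^5 = 5^5; 25^2 = 5^4; 625^4 = 5^16
Combine exponents: 5^(-7)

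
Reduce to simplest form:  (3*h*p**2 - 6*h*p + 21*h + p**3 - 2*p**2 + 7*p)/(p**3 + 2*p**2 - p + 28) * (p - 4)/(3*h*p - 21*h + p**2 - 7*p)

(p - 4)/(p**2 - 3*p - 28)

Factor: 3*h*p**2 - 6*h*p + 21*h + p**3 - 2*p**2 + 7*p = (3*h + p)*(p**2 - 2*p + 7);  p**3 + 2*p**2 - p + 28 = (p + 4)*(p**2 - 2*p + 7);  3*h*p - 21*h + p**2 - 7*p = (p - 7)*(3*h + p)
Cancel the common factors (p**2 - 2*p + 7), (3*h + p).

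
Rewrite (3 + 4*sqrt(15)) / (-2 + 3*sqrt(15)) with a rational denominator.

(17*sqrt(15) + 186)/131

Multiply numerator and denominator by -3*sqrt(15) - 2.
Denominator becomes -131; numerator becomes -186 - 17*sqrt(15).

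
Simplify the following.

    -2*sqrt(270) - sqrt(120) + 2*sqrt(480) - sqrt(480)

2*sqrt(270) = 6*sqrt(30); sqrt(120) = 2*sqrt(30); 2*sqrt(480) = 8*sqrt(30); sqrt(480) = 4*sqrt(30)
Combine: (-6 - 2 + 8 - 4)·sqrt(30) = -4*sqrt(30)

-4*sqrt(30)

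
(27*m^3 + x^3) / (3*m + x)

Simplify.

9*m^2 - 3*m*x + x^2

Apply the sum-of-cubes factorisation and cancel (3*m + x).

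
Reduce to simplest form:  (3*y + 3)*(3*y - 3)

9*y**2 - 9

Product of conjugates: (P+Q)(P-Q) = P**2 - Q**2.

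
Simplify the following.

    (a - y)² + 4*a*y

(a + y)²

Expanding gives a² + 2*a*y + y², a perfect square.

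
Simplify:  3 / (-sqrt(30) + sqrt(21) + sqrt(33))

(-4*sqrt(30) + 3*sqrt(33) + 7*sqrt(21) + sqrt(2310))/122

Group as (sqrt(21) + sqrt(33)) - sqrt(30); multiply by (sqrt(21) + sqrt(33)) + sqrt(30), then rationalise the remaining surd.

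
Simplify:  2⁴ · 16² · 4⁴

2⁴ = 2^4; 16² = 2^8; 4⁴ = 2^8
Combine exponents: 2^20

2^20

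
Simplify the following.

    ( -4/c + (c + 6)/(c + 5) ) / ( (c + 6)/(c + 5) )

Numerator: -4/c + (c + 6)/(c + 5) = (c² + 2*c - 20)/(c² + 5*c)
Denominator: (c + 6)/(c + 5) = (c + 6)/(c + 5)
Divide: ((c² + 2*c - 20)/(c² + 5*c)) · ((c + 5)/(c + 6)) = (c² + 2*c - 20)/(c² + 6*c)

(c² + 2*c - 20)/(c² + 6*c)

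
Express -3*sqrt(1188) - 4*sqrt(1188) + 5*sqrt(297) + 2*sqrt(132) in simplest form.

3*sqrt(1188) = 18*sqrt(33); 4*sqrt(1188) = 24*sqrt(33); 5*sqrt(297) = 15*sqrt(33); 2*sqrt(132) = 4*sqrt(33)
Combine: (-18 - 24 + 15 + 4)·sqrt(33) = -23*sqrt(33)

-23*sqrt(33)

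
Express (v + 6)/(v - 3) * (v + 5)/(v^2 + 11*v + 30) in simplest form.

1/(v - 3)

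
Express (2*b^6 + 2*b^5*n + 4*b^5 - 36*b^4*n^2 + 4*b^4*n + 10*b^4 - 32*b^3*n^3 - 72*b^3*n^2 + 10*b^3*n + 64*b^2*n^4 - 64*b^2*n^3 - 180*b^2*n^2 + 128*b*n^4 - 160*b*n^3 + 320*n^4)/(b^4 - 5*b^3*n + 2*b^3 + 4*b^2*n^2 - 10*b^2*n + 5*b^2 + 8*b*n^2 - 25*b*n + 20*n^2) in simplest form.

Factor: 2*b^6 + 2*b^5*n + 4*b^5 - 36*b^4*n^2 + 4*b^4*n + 10*b^4 - 32*b^3*n^3 - 72*b^3*n^2 + 10*b^3*n + 64*b^2*n^4 - 64*b^2*n^3 - 180*b^2*n^2 + 128*b*n^4 - 160*b*n^3 + 320*n^4 = 2*(b - n)*(b^2 + 2*b + 5)*(b + 2*n)*(b - 4*n)*(b + 4*n);  b^4 - 5*b^3*n + 2*b^3 + 4*b^2*n^2 - 10*b^2*n + 5*b^2 + 8*b*n^2 - 25*b*n + 20*n^2 = (b^2 + 2*b + 5)*(b - n)*(b - 4*n)
Cancel the common factors (b^2 + 2*b + 5), (b - 4*n), (b - n).

2*b^2 + 12*b*n + 16*n^2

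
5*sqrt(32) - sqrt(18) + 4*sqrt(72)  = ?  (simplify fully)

5*sqrt(32) = 20*sqrt(2); sqrt(18) = 3*sqrt(2); 4*sqrt(72) = 24*sqrt(2)
Combine: (20 - 3 + 24)·sqrt(2) = 41*sqrt(2)

41*sqrt(2)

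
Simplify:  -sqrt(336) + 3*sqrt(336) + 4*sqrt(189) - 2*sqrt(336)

12*sqrt(21)

sqrt(336) = 4*sqrt(21); 3*sqrt(336) = 12*sqrt(21); 4*sqrt(189) = 12*sqrt(21); 2*sqrt(336) = 8*sqrt(21)
Combine: (-4 + 12 + 12 - 8)·sqrt(21) = 12*sqrt(21)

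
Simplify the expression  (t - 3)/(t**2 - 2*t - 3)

1/(t + 1)

Factor: t**2 - 2*t - 3 = (t - 3)*(t + 1)
Cancel the common factor (t - 3).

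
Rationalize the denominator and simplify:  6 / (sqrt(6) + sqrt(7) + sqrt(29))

Group as (sqrt(6) + sqrt(29)) + sqrt(7); multiply by (sqrt(6) + sqrt(29)) - sqrt(7), then rationalise the remaining surd.

(-42*sqrt(7) - 45*sqrt(6) + 3*sqrt(1218) + 24*sqrt(29))/22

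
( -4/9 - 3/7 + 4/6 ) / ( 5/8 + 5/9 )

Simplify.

Numerator: -4/9 - 3/7 + 4/6 = -13/63
Denominator: 5/8 + 5/9 = 85/72
Divide: (-13/63) · (72/85) = -104/595

-104/595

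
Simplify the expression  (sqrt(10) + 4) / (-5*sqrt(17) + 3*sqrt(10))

Multiply numerator and denominator by 3*sqrt(10) + 5*sqrt(17).
Denominator becomes -335; numerator becomes 30 + 12*sqrt(10) + 5*sqrt(170) + 20*sqrt(17).

(-20*sqrt(17) - 5*sqrt(170) - 12*sqrt(10) - 30)/335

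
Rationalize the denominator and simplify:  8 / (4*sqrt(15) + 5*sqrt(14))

Multiply numerator and denominator by -5*sqrt(14) + 4*sqrt(15).
Denominator becomes -110; numerator becomes -40*sqrt(14) + 32*sqrt(15).

(-16*sqrt(15) + 20*sqrt(14))/55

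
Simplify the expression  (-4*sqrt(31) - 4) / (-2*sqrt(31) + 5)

(28*sqrt(31) + 268)/99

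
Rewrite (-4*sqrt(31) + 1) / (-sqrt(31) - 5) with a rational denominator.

Multiply numerator and denominator by -5 + sqrt(31).
Denominator becomes -6; numerator becomes -129 + 21*sqrt(31).

(-7*sqrt(31) + 43)/2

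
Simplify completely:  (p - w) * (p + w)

Pair the conjugate factors: (p+w)(p-w) = p^2 - w^2.

p^2 - w^2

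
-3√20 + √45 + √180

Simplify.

3√20 = 6*√5; √45 = 3*√5; √180 = 6*√5
Combine: (-6 + 3 + 6)·√5 = 3*√5

3*√5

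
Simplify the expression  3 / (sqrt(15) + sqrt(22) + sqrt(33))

(-99*sqrt(10) + 6*sqrt(33) + 39*sqrt(22) + 60*sqrt(15))/652

Group as (sqrt(15) + sqrt(33)) + sqrt(22); multiply by (sqrt(15) + sqrt(33)) - sqrt(22), then rationalise the remaining surd.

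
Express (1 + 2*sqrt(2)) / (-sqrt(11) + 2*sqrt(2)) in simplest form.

(-2*sqrt(22) - 8 - sqrt(11) - 2*sqrt(2))/3

Multiply numerator and denominator by 2*sqrt(2) + sqrt(11).
Denominator becomes -3; numerator becomes 2*sqrt(2) + sqrt(11) + 8 + 2*sqrt(22).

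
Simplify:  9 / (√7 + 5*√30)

Multiply numerator and denominator by -√7 + 5*√30.
Denominator becomes 743; numerator becomes -9*√7 + 45*√30.

(-9*√7 + 45*√30)/743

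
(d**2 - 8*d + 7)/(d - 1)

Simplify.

Factor: d**2 - 8*d + 7 = (d - 1)*(d - 7)
Cancel the common factor (d - 1).

d - 7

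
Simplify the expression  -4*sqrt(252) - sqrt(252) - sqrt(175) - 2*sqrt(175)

4*sqrt(252) = 24*sqrt(7); sqrt(252) = 6*sqrt(7); sqrt(175) = 5*sqrt(7); 2*sqrt(175) = 10*sqrt(7)
Combine: (-24 - 6 - 5 - 10)·sqrt(7) = -45*sqrt(7)

-45*sqrt(7)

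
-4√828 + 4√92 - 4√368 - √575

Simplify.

-37*√23

4√828 = 24*√23; 4√92 = 8*√23; 4√368 = 16*√23; √575 = 5*√23
Combine: (-24 + 8 - 16 - 5)·√23 = -37*√23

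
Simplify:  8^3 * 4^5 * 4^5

2^29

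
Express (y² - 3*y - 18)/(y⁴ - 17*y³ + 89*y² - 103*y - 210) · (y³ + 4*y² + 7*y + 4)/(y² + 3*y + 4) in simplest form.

(y + 3)/(y² - 12*y + 35)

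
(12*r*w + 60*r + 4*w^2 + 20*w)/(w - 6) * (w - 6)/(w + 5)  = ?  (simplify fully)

Factor: 12*r*w + 60*r + 4*w^2 + 20*w = 4*(3*r + w)*(w + 5)
Cancel the common factors (w + 5), (w - 6).

12*r + 4*w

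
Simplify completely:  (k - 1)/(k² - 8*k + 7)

1/(k - 7)

Factor: k² - 8*k + 7 = (k - 1)·(k - 7)
Cancel the common factor (k - 1).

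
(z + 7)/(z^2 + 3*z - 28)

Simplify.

Factor: z^2 + 3*z - 28 = (z + 7)*(z - 4)
Cancel the common factor (z + 7).

1/(z - 4)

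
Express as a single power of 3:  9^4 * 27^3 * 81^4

3^33

9^4 = 3^8; 27^3 = 3^9; 81^4 = 3^16
Combine exponents: 3^33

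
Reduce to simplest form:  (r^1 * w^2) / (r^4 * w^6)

Quotient: (r^-3) * (w^-4)

1/(r^3*w^4)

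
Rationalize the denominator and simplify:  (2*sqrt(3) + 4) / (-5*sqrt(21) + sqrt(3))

Multiply numerator and denominator by sqrt(3) + 5*sqrt(21).
Denominator becomes -522; numerator becomes 6 + 4*sqrt(3) + 30*sqrt(7) + 20*sqrt(21).

(-10*sqrt(21) - 15*sqrt(7) - 2*sqrt(3) - 3)/261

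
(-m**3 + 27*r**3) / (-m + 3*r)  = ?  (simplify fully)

Apply the difference-of-cubes factorisation and cancel (-m + 3*r).

m**2 + 3*m*r + 9*r**2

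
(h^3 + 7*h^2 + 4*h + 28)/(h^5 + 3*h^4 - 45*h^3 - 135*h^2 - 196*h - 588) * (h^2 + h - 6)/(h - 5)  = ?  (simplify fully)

(h - 2)/(h^2 - 12*h + 35)

Factor: h^3 + 7*h^2 + 4*h + 28 = (h + 7)*(h^2 + 4);  h^5 + 3*h^4 - 45*h^3 - 135*h^2 - 196*h - 588 = (h^2 + 4)*(h - 7)*(h + 3)*(h + 7);  h^2 + h - 6 = (h + 3)*(h - 2)
Cancel the common factors (h^2 + 4), (h + 7), (h + 3).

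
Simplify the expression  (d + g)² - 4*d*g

Expanding gives d² - 2*d*g + g², a perfect square.

(d - g)²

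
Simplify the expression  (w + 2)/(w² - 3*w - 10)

Factor: w² - 3*w - 10 = (w - 5)·(w + 2)
Cancel the common factor (w + 2).

1/(w - 5)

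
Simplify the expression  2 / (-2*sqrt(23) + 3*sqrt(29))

Multiply numerator and denominator by 2*sqrt(23) + 3*sqrt(29).
Denominator becomes 169; numerator becomes 4*sqrt(23) + 6*sqrt(29).

(4*sqrt(23) + 6*sqrt(29))/169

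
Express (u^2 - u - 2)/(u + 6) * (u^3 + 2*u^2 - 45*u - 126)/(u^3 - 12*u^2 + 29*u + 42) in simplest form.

Factor: u^2 - u - 2 = (u + 1)*(u - 2);  u^3 + 2*u^2 - 45*u - 126 = (u + 3)*(u + 6)*(u - 7);  u^3 - 12*u^2 + 29*u + 42 = (u + 1)*(u - 7)*(u - 6)
Cancel the common factors (u - 7), (u + 1), (u + 6).

(u^2 + u - 6)/(u - 6)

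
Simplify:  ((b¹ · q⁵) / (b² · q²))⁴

q^12/b⁴

Inside the bracket: (b^-1) · q³
Raise to the power 4: (b^-4) · q^12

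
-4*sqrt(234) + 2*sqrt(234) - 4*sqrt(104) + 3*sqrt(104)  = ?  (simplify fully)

-8*sqrt(26)

4*sqrt(234) = 12*sqrt(26); 2*sqrt(234) = 6*sqrt(26); 4*sqrt(104) = 8*sqrt(26); 3*sqrt(104) = 6*sqrt(26)
Combine: (-12 + 6 - 8 + 6)·sqrt(26) = -8*sqrt(26)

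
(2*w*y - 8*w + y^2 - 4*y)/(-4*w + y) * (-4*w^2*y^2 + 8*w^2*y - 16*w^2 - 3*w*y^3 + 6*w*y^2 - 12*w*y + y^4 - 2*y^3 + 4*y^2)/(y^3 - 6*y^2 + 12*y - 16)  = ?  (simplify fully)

2*w^2 + 3*w*y + y^2

Factor: 2*w*y - 8*w + y^2 - 4*y = (2*w + y)*(y - 4);  -4*w^2*y^2 + 8*w^2*y - 16*w^2 - 3*w*y^3 + 6*w*y^2 - 12*w*y + y^4 - 2*y^3 + 4*y^2 = (w + y)*(y^2 - 2*y + 4)*(-4*w + y);  y^3 - 6*y^2 + 12*y - 16 = (y^2 - 2*y + 4)*(y - 4)
Cancel the common factors (y^2 - 2*y + 4), (-4*w + y), (y - 4).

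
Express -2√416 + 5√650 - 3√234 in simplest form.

8*√26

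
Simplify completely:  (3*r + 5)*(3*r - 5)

9*r^2 - 25

Product of conjugates: (P+Q)(P-Q) = P^2 - Q^2.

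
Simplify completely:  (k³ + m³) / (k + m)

k² - k*m + m²

Apply the sum-of-cubes factorisation and cancel (k + m).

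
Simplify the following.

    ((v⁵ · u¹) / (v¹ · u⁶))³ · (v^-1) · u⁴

Inside the bracket: v⁴ · (u^-5)
Raise to the power 3: v^12 · (u^-15)
Multiply by (v^-1) · u⁴: add exponents.

v^11/u^11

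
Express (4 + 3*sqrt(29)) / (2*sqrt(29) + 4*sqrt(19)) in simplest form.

(-87 - 4*sqrt(29) + 8*sqrt(19) + 6*sqrt(551))/94

Multiply numerator and denominator by -4*sqrt(19) + 2*sqrt(29).
Denominator becomes -188; numerator becomes -12*sqrt(551) - 16*sqrt(19) + 8*sqrt(29) + 174.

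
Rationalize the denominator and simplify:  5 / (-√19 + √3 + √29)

(-65*√19 - 35*√29 + 225*√3 + 10*√1653)/179

Group as (√3 + √29) - √19; multiply by (√3 + √29) + √19, then rationalise the remaining surd.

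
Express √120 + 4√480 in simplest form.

18*√30

√120 = 2*√30; 4√480 = 16*√30
Combine: (2 + 16)·√30 = 18*√30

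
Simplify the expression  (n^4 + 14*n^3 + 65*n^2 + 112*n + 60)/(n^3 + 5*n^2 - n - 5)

(n^2 + 8*n + 12)/(n - 1)

Factor: n^4 + 14*n^3 + 65*n^2 + 112*n + 60 = (n + 2)*(n + 1)*(n + 6)*(n + 5);  n^3 + 5*n^2 - n - 5 = (n - 1)*(n + 1)*(n + 5)
Cancel the common factors (n + 5), (n + 1).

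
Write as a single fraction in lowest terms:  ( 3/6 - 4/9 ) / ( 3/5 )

Numerator: 3/6 - 4/9 = 1/18
Denominator: 3/5 = 3/5
Divide: (1/18) · (5/3) = 5/54

5/54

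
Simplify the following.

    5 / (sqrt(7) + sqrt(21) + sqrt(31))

(-70*sqrt(93) - 15*sqrt(31) + 85*sqrt(21) + 225*sqrt(7))/579

Group as (sqrt(7) + sqrt(31)) + sqrt(21); multiply by (sqrt(7) + sqrt(31)) - sqrt(21), then rationalise the remaining surd.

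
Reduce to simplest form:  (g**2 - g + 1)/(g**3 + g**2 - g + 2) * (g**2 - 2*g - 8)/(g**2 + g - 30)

(g - 4)/(g**2 + g - 30)

Factor: g**3 + g**2 - g + 2 = (g + 2)*(g**2 - g + 1);  g**2 - 2*g - 8 = (g - 4)*(g + 2);  g**2 + g - 30 = (g - 5)*(g + 6)
Cancel the common factors (g**2 - g + 1), (g + 2).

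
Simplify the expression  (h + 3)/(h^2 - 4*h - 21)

1/(h - 7)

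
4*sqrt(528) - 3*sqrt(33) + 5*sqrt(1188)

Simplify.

4*sqrt(528) = 16*sqrt(33); 3*sqrt(33) = 3*sqrt(33); 5*sqrt(1188) = 30*sqrt(33)
Combine: (16 - 3 + 30)·sqrt(33) = 43*sqrt(33)

43*sqrt(33)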